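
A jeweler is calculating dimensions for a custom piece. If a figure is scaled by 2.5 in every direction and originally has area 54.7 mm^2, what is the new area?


Linear scale factor k = 2.5
Original area = 54.7 mm^2
Rule: under a linear scaling by k, areas scale by k^2.
k^2 = 2.5^2 = 6.25
New area = 54.7 * 6.25
New area = 341.875
341.875 mm^2


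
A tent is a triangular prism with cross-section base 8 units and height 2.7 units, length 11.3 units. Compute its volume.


Shape: triangular prism
Triangle base = 8 units, triangle height = 2.7 units, prism length L = 11.3 units
Formula: V = (1/2 * b * h_tri) * L
Cross-section area = 0.5 * 8 * 2.7 = 10.8
V = 10.8 * 11.3
V = 122.04
122.04 units^3


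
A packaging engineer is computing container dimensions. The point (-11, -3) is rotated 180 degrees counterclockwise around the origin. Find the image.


Transformation: rotation about the origin
Original point: (-11, -3)
Rule for 180 deg: (x, y) -> (-x, -y)
Apply: (-11, -3) -> (11, 3)
(11, 3)


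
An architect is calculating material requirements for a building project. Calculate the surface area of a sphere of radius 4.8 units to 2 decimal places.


Shape: sphere
Radius r = 4.8 units
Formula: SA = 4 * pi * r^2
r^2 = 23.04
SA = 4 * pi * 23.04
SA = 92.16 * pi
SA = 289.53
289.53 units^2


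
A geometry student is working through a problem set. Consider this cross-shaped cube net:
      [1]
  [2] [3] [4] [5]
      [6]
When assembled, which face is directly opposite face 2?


Net: cross layout. Take square 3 as the base (bottom).
Fold the four squares in the horizontal row up around 3: 2 -> left, 4 -> right, 5 wraps to the top.
Fold 1 and 6 up from 3: 1 -> back, 6 -> front.
Opposite pairs are therefore: (1, 6), (2, 4), (3, 5).
Face 2 is opposite face 4.
face 4


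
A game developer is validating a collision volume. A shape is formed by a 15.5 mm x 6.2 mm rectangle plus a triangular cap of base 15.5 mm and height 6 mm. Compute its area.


Composite shape: rectangle + triangle
Rectangle area = 15.5 * 6.2 = 96.1
Triangle area = 0.5 * 15.5 * 6 = 46.5
Total = 96.1 + 46.5
Total = 142.6
142.6 mm^2


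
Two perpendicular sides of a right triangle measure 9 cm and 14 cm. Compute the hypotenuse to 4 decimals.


Shape: right triangle
Legs a = 9 cm, b = 14 cm
Formula: c = sqrt(a^2 + b^2)
a^2 = 81, b^2 = 196
a^2 + b^2 = 277
c = sqrt(277)
c = 16.6433
16.6433 cm


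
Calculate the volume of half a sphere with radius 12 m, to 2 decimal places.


Shape: hemisphere (half of a sphere)
Radius r = 12 m
Formula: V = (1/2) * (4/3) * pi * r^3 = (2/3) * pi * r^3
r^3 = 1728
(2/3) * 1728 = 1152
V = 1152 * pi
V = 3619.11
3619.11 m^3


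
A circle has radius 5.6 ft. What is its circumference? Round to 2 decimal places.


Shape: circle
Radius r = 5.6 ft
Formula: C = 2 * pi * r
C = 2 * pi * 5.6
C = 11.2 * pi
C = 35.19
35.19 ft


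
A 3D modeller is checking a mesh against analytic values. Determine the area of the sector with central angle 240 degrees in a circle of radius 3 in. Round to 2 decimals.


Shape: circular sector
Radius r = 3 in, Angle = 240 degrees
Formula: A = (angle/360) * pi * r^2
r^2 = 9
Fraction of circle = 240/360
A = (240/360) * pi * 9
A = 6 * pi
A = 18.85
18.85 in^2


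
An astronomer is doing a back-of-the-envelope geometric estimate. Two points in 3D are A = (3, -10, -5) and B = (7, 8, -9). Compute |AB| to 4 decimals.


3D distance between two points
P1 = (3, -10, -5), P2 = (7, 8, -9)
Formula: d = sqrt((x2-x1)^2 + (y2-y1)^2 + (z2-z1)^2)
dx = 7 - 3 = 4
dy = 8 - -10 = 18
dz = -9 - -5 = -4
dx^2 + dy^2 + dz^2 = 16 + 324 + 16 = 356
d = sqrt(356)
d = 18.868
18.868 units


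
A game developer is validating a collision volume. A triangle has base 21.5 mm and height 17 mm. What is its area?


Shape: triangle
Base b = 21.5 mm, Height h = 17 mm
Formula: A = (1/2) * b * h
A = 0.5 * 21.5 * 17
A = 0.5 * 365.5
A = 182.75
182.75 mm^2


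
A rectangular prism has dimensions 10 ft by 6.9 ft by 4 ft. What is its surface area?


Shape: rectangular prism
l = 10 ft, w = 6.9 ft, h = 4 ft
Formula: SA = 2(lw + lh + wh)
lw = 69, lh = 40, wh = 27.6
lw + lh + wh = 136.6
SA = 2 * 136.6
SA = 273.2
273.2 ft^2


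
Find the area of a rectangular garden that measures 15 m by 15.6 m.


Shape: rectangle
Length l = 15 m, Width w = 15.6 m
Formula: A = l * w
A = 15 * 15.6
A = 234
234 m^2


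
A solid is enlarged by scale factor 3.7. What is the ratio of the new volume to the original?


Linear scale factor k = 3.7
Rule: under a linear scaling by k, volumes scale by k^3.
k^3 = 3.7 * 3.7 * 3.7
k^3 = 13.69 * 3.7
k^3 = 50.653
Volume scales by a factor of 50.653.
50.653 (dimensionless)


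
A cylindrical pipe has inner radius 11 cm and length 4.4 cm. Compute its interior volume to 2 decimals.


Shape: cylinder
Radius r = 11 cm, Height h = 4.4 cm
Formula: V = pi * r^2 * h
r^2 = 121
V = pi * 121 * 4.4
V = 532.4 * pi
V = 1672.58
1672.58 cm^3


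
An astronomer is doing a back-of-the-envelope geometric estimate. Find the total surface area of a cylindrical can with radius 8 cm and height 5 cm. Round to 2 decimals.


Shape: closed cylinder
Radius r = 8 cm, Height h = 5 cm
Formula: SA = 2*pi*r^2 + 2*pi*r*h = 2*pi*r*(r + h)
r + h = 13
2 * r * (r + h) = 2 * 8 * 13 = 208
SA = 208 * pi
SA = 653.45
653.45 cm^2


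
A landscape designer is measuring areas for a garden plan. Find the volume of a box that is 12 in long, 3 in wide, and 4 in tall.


Shape: rectangular prism
l = 12 in, w = 3 in, h = 4 in
Formula: V = l * w * h
V = 12 * 3 * 4
V = 36 * 4
V = 144
144 in^3


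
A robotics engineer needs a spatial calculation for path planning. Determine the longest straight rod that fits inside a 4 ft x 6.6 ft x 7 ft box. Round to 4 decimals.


Shape: rectangular box (space diagonal)
l = 4 ft, w = 6.6 ft, h = 7 ft
Visualize: the diagonal of the base, then a right triangle with that diagonal and the height.
Formula: d = sqrt(l^2 + w^2 + h^2)
l^2 + w^2 + h^2 = 16 + 43.56 + 49 = 108.56
d = sqrt(108.56)
d = 10.4192
10.4192 ft


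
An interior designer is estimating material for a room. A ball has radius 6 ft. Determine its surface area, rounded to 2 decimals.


Shape: sphere
Radius r = 6 ft
Formula: SA = 4 * pi * r^2
r^2 = 36
SA = 4 * pi * 36
SA = 144 * pi
SA = 452.39
452.39 ft^2


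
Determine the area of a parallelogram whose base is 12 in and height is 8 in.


Shape: parallelogram
Base b = 12 in, Height h = 8 in
Formula: A = b * h
A = 12 * 8
A = 96
96 in^2


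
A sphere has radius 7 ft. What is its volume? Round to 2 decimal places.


Shape: sphere
Radius r = 7 ft
Formula: V = (4/3) * pi * r^3
r^3 = 343
(4/3) * 343 = 457.333333
V = 457.333333 * pi
V = 1436.76
1436.76 ft^3


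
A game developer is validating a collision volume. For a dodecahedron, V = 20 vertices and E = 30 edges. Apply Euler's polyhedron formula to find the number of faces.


Polyhedron: dodecahedron
Euler's formula for convex polyhedra: V - E + F = 2
Given: V = 20 vertices and E = 30 edges
Solve for F:
F = 2 + E - V = 2 + 30 - 20 = 12
12 faces


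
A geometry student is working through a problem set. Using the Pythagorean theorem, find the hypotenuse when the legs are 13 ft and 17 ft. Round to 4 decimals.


Shape: right triangle
Legs a = 13 ft, b = 17 ft
Formula: c = sqrt(a^2 + b^2)
a^2 = 169, b^2 = 289
a^2 + b^2 = 458
c = sqrt(458)
c = 21.4009
21.4009 ft


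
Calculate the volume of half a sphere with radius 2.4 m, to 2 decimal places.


Shape: hemisphere (half of a sphere)
Radius r = 2.4 m
Formula: V = (1/2) * (4/3) * pi * r^3 = (2/3) * pi * r^3
r^3 = 13.824
(2/3) * 13.824 = 9.216
V = 9.216 * pi
V = 28.95
28.95 m^3


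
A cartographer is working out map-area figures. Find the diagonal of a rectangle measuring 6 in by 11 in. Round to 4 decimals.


Shape: rectangle (diagonal via Pythagoras)
Sides: 6 in and 11 in
Formula: d = sqrt(l^2 + w^2)
l^2 = 36, w^2 = 121
l^2 + w^2 = 157
d = sqrt(157)
d = 12.53
12.53 in


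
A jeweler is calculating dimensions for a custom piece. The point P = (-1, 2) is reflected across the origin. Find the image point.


Transformation: reflection
Original point: (-1, 2)
Rule for reflection through the origin: (x, y) -> (-x, -y)
Apply: (-1, 2) -> (1, -2)
(1, -2)


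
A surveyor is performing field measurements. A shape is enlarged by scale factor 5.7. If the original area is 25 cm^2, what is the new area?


Linear scale factor k = 5.7
Original area = 25 cm^2
Rule: under a linear scaling by k, areas scale by k^2.
k^2 = 5.7^2 = 32.49
New area = 25 * 32.49
New area = 812.25
812.25 cm^2


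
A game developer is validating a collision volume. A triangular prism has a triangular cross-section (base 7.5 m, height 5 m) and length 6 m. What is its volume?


Shape: triangular prism
Triangle base = 7.5 m, triangle height = 5 m, prism length L = 6 m
Formula: V = (1/2 * b * h_tri) * L
Cross-section area = 0.5 * 7.5 * 5 = 18.75
V = 18.75 * 6
V = 112.5
112.5 m^3


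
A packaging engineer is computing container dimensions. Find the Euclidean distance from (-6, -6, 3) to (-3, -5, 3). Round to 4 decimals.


3D distance between two points
P1 = (-6, -6, 3), P2 = (-3, -5, 3)
Formula: d = sqrt((x2-x1)^2 + (y2-y1)^2 + (z2-z1)^2)
dx = -3 - -6 = 3
dy = -5 - -6 = 1
dz = 3 - 3 = 0
dx^2 + dy^2 + dz^2 = 9 + 1 + 0 = 10
d = sqrt(10)
d = 3.1623
3.1623 units


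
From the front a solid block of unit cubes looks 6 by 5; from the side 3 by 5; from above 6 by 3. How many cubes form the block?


Orthographic views of a solid rectangular block:
Front view 6 x 5 -> length = 6, height = 5
Side view 3 x 5 -> width = 3, height = 5 (consistent)
Top view 6 x 3 -> confirms length = 6, width = 3
The block is 6 x 3 x 5.
Total unit cubes = 6 * 3 * 5 = 90
90 unit cubes


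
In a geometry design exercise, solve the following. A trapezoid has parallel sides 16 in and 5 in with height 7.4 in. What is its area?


Shape: trapezoid
Parallel sides a = 16 in, b = 5 in; Height h = 7.4 in
Formula: A = (a + b) * h / 2
a + b = 16 + 5 = 21
A = 21 * 7.4 / 2
A = 155.4 / 2
A = 77.7
77.7 in^2


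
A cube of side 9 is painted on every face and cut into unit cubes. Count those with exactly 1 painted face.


Large cube: 9 x 9 x 9, cut into unit cubes.
n = 9, so n - 2 = 7
Cubes with 1 painted face lie in the interior of each face.
A cube has 6 faces; each contributes (n - 2)^2 = 49 such cubes.
Count = 6 * 49 = 294
294 unit cubes


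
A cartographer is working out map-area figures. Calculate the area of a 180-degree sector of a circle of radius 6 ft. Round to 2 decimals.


Shape: circular sector
Radius r = 6 ft, Angle = 180 degrees
Formula: A = (angle/360) * pi * r^2
r^2 = 36
Fraction of circle = 180/360
A = (180/360) * pi * 36
A = 18 * pi
A = 56.55
56.55 ft^2


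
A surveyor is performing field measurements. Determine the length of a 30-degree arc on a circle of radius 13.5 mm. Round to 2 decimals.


Shape: circular arc
Radius r = 13.5 mm, Angle = 30 degrees
Formula: L = (angle/360) * 2 * pi * r
2 * pi * r = 27 * pi
L = (30/360) * 27 * pi
L = 2.25 * pi
L = 7.07
7.07 mm


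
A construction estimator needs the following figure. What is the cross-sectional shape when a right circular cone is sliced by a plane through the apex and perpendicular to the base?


Solid: right circular cone
Cutting plane: through the apex and perpendicular to the base
Visualize the intersection of the plane with the solid's surface.
The boundary of the cut region is a isosceles triangle.
isosceles triangle


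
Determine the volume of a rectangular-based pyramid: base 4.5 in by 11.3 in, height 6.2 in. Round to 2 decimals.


Shape: rectangular pyramid
Base: 4.5 in x 11.3 in, Height h = 6.2 in
Formula: V = (1/3) * base_area * h
base_area = 4.5 * 11.3 = 50.85
base_area * h = 50.85 * 6.2 = 315.27
V = 315.27 / 3
V = 105.09
105.09 in^3


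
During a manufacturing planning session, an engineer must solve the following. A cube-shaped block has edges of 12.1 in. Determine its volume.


Shape: cube
Side s = 12.1 in
Formula: V = s^3
V = 12.1 * 12.1 * 12.1
V = 146.41 * 12.1
V = 1771.561
1771.561 in^3


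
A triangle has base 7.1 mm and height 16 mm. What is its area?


Shape: triangle
Base b = 7.1 mm, Height h = 16 mm
Formula: A = (1/2) * b * h
A = 0.5 * 7.1 * 16
A = 0.5 * 113.6
A = 56.8
56.8 mm^2


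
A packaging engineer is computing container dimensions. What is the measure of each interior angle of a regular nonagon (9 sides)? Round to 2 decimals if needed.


Shape: regular nonagon (9 sides)
Formula: interior angle = (n - 2) * 180 / n
(n - 2) = 7
(n - 2) * 180 = 1260
angle = 1260 / 9
angle = 140
140 degrees


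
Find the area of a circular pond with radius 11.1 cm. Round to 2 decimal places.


Shape: circle
Radius r = 11.1 cm
Formula: A = pi * r^2
r^2 = 11.1^2 = 123.21
A = pi * 123.21
A = 387.08
387.08 cm^2


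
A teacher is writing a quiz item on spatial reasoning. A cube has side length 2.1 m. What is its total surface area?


Shape: cube
Side s = 2.1 m
A cube has 6 square faces.
Formula: SA = 6 * s^2
s^2 = 4.41
SA = 6 * 4.41
SA = 26.46
26.46 m^2


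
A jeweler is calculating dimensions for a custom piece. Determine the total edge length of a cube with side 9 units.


Shape: cube
Side s = 9 units
A cube has 12 edges, all equal.
Formula: total edge length = 12 * s
Total = 12 * 9
Total = 108
108 units


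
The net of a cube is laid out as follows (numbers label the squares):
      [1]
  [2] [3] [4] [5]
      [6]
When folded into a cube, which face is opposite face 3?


Net: cross layout. Take square 3 as the base (bottom).
Fold the four squares in the horizontal row up around 3: 2 -> left, 4 -> right, 5 wraps to the top.
Fold 1 and 6 up from 3: 1 -> back, 6 -> front.
Opposite pairs are therefore: (1, 6), (2, 4), (3, 5).
Face 3 is opposite face 5.
face 5


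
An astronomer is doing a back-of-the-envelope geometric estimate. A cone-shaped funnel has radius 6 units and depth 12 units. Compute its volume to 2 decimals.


Shape: cone
Radius r = 6 units, Height h = 12 units
Formula: V = (1/3) * pi * r^2 * h
r^2 = 36
pi * r^2 * h = pi * 36 * 12 = 432 * pi
V = 432 * pi / 3
V = 452.39
452.39 units^3


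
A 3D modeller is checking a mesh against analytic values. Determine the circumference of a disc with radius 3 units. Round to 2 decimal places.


Shape: circle
Radius r = 3 units
Formula: C = 2 * pi * r
C = 2 * pi * 3
C = 6 * pi
C = 18.85
18.85 units


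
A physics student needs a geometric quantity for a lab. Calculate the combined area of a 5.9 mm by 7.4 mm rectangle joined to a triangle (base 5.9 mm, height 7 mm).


Composite shape: rectangle + triangle
Rectangle area = 5.9 * 7.4 = 43.66
Triangle area = 0.5 * 5.9 * 7 = 20.65
Total = 43.66 + 20.65
Total = 64.31
64.31 mm^2


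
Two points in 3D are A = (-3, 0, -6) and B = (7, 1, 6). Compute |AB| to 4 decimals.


3D distance between two points
P1 = (-3, 0, -6), P2 = (7, 1, 6)
Formula: d = sqrt((x2-x1)^2 + (y2-y1)^2 + (z2-z1)^2)
dx = 7 - -3 = 10
dy = 1 - 0 = 1
dz = 6 - -6 = 12
dx^2 + dy^2 + dz^2 = 100 + 1 + 144 = 245
d = sqrt(245)
d = 15.6525
15.6525 units


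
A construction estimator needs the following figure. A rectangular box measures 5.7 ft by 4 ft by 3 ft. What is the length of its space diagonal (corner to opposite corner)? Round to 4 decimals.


Shape: rectangular box (space diagonal)
l = 5.7 ft, w = 4 ft, h = 3 ft
Visualize: the diagonal of the base, then a right triangle with that diagonal and the height.
Formula: d = sqrt(l^2 + w^2 + h^2)
l^2 + w^2 + h^2 = 32.49 + 16 + 9 = 57.49
d = sqrt(57.49)
d = 7.5822
7.5822 ft


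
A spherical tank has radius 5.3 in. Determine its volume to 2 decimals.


Shape: sphere
Radius r = 5.3 in
Formula: V = (4/3) * pi * r^3
r^3 = 148.877
(4/3) * 148.877 = 198.502667
V = 198.502667 * pi
V = 623.61
623.61 in^3


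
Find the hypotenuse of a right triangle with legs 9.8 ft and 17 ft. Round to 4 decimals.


Shape: right triangle
Legs a = 9.8 ft, b = 17 ft
Formula: c = sqrt(a^2 + b^2)
a^2 = 96.04, b^2 = 289
a^2 + b^2 = 385.04
c = sqrt(385.04)
c = 19.6224
19.6224 ft


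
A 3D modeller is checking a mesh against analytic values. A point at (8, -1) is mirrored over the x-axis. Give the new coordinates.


Transformation: reflection
Original point: (8, -1)
Rule for reflection over the x-axis: (x, y) -> (x, -y)
Apply: (8, -1) -> (8, 1)
(8, 1)


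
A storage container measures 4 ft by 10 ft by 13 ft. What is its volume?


Shape: rectangular prism
l = 4 ft, w = 10 ft, h = 13 ft
Formula: V = l * w * h
V = 4 * 10 * 13
V = 40 * 13
V = 520
520 ft^3


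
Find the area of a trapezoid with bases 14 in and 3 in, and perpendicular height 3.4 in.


Shape: trapezoid
Parallel sides a = 14 in, b = 3 in; Height h = 3.4 in
Formula: A = (a + b) * h / 2
a + b = 14 + 3 = 17
A = 17 * 3.4 / 2
A = 57.8 / 2
A = 28.9
28.9 in^2


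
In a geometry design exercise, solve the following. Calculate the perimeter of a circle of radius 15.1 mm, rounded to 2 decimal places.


Shape: circle
Radius r = 15.1 mm
Formula: C = 2 * pi * r
C = 2 * pi * 15.1
C = 30.2 * pi
C = 94.88
94.88 mm


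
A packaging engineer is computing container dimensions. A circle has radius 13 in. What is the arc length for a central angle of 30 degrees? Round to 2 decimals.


Shape: circular arc
Radius r = 13 in, Angle = 30 degrees
Formula: L = (angle/360) * 2 * pi * r
2 * pi * r = 26 * pi
L = (30/360) * 26 * pi
L = 2.166667 * pi
L = 6.81
6.81 in


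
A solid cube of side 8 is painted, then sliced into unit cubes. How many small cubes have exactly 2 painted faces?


Large cube: 8 x 8 x 8, cut into unit cubes.
n = 8, so n - 2 = 6
Cubes with 2 painted faces lie along the edges, excluding corners.
A cube has 12 edges; each contributes (n - 2) = 6 such cubes.
Count = 12 * 6 = 72
72 unit cubes


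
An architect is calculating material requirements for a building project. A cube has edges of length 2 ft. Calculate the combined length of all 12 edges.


Shape: cube
Side s = 2 ft
A cube has 12 edges, all equal.
Formula: total edge length = 12 * s
Total = 12 * 2
Total = 24
24 ft


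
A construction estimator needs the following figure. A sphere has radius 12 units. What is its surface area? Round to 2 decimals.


Shape: sphere
Radius r = 12 units
Formula: SA = 4 * pi * r^2
r^2 = 144
SA = 4 * pi * 144
SA = 576 * pi
SA = 1809.56
1809.56 units^2


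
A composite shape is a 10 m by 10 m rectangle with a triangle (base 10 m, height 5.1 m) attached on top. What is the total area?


Composite shape: rectangle + triangle
Rectangle area = 10 * 10 = 100
Triangle area = 0.5 * 10 * 5.1 = 25.5
Total = 100 + 25.5
Total = 125.5
125.5 m^2


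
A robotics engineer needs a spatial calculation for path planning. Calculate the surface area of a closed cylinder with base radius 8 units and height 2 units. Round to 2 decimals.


Shape: closed cylinder
Radius r = 8 units, Height h = 2 units
Formula: SA = 2*pi*r^2 + 2*pi*r*h = 2*pi*r*(r + h)
r + h = 10
2 * r * (r + h) = 2 * 8 * 10 = 160
SA = 160 * pi
SA = 502.65
502.65 units^2


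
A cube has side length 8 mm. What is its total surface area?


Shape: cube
Side s = 8 mm
A cube has 6 square faces.
Formula: SA = 6 * s^2
s^2 = 64
SA = 6 * 64
SA = 384
384 mm^2


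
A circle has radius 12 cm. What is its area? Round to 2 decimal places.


Shape: circle
Radius r = 12 cm
Formula: A = pi * r^2
r^2 = 12^2 = 144
A = pi * 144
A = 452.39
452.39 cm^2


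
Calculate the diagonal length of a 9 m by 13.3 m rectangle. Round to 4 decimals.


Shape: rectangle (diagonal via Pythagoras)
Sides: 9 m and 13.3 m
Formula: d = sqrt(l^2 + w^2)
l^2 = 81, w^2 = 176.89
l^2 + w^2 = 257.89
d = sqrt(257.89)
d = 16.059
16.059 m


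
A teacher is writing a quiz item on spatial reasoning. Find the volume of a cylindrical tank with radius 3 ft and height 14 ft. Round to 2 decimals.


Shape: cylinder
Radius r = 3 ft, Height h = 14 ft
Formula: V = pi * r^2 * h
r^2 = 9
V = pi * 9 * 14
V = 126 * pi
V = 395.84
395.84 ft^3


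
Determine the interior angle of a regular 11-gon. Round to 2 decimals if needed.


Shape: regular hendecagon (11 sides)
Formula: interior angle = (n - 2) * 180 / n
(n - 2) = 9
(n - 2) * 180 = 1620
angle = 1620 / 11
angle = 147.27
147.27 degrees


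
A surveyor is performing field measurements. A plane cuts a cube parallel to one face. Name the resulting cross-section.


Solid: cube
Cutting plane: parallel to one face
Visualize the intersection of the plane with the solid's surface.
The boundary of the cut region is a square.
square


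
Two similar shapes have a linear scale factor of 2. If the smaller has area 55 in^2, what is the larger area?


Linear scale factor k = 2
Original area = 55 in^2
Rule: under a linear scaling by k, areas scale by k^2.
k^2 = 2^2 = 4
New area = 55 * 4
New area = 220
220 in^2


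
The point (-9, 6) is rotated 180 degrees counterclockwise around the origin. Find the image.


Transformation: rotation about the origin
Original point: (-9, 6)
Rule for 180 deg: (x, y) -> (-x, -y)
Apply: (-9, 6) -> (9, -6)
(9, -6)


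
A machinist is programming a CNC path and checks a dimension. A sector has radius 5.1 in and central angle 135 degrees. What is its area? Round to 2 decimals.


Shape: circular sector
Radius r = 5.1 in, Angle = 135 degrees
Formula: A = (angle/360) * pi * r^2
r^2 = 26.01
Fraction of circle = 135/360
A = (135/360) * pi * 26.01
A = 9.75375 * pi
A = 30.64
30.64 in^2


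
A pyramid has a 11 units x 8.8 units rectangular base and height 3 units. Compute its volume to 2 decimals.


Shape: rectangular pyramid
Base: 11 units x 8.8 units, Height h = 3 units
Formula: V = (1/3) * base_area * h
base_area = 11 * 8.8 = 96.8
base_area * h = 96.8 * 3 = 290.4
V = 290.4 / 3
V = 96.8
96.8 units^3


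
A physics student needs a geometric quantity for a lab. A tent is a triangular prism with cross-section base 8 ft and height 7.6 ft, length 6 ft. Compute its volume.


Shape: triangular prism
Triangle base = 8 ft, triangle height = 7.6 ft, prism length L = 6 ft
Formula: V = (1/2 * b * h_tri) * L
Cross-section area = 0.5 * 8 * 7.6 = 30.4
V = 30.4 * 6
V = 182.4
182.4 ft^3


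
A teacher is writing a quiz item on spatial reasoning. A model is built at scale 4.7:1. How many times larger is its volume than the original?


Linear scale factor k = 4.7
Rule: under a linear scaling by k, volumes scale by k^3.
k^3 = 4.7 * 4.7 * 4.7
k^3 = 22.09 * 4.7
k^3 = 103.823
Volume scales by a factor of 103.823.
103.823 (dimensionless)


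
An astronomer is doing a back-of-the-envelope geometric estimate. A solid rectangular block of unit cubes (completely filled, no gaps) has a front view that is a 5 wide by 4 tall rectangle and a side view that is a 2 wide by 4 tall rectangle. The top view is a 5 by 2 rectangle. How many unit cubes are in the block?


Orthographic views of a solid rectangular block:
Front view 5 x 4 -> length = 5, height = 4
Side view 2 x 4 -> width = 2, height = 4 (consistent)
Top view 5 x 2 -> confirms length = 5, width = 2
The block is 5 x 2 x 4.
Total unit cubes = 5 * 2 * 4 = 40
40 unit cubes


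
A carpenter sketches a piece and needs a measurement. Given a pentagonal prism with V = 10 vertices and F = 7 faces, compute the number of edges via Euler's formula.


Polyhedron: pentagonal prism
Euler's formula for convex polyhedra: V - E + F = 2
Given: V = 10 vertices and F = 7 faces
Solve for E:
E = V + F - 2 = 10 + 7 - 2 = 15
15 edges


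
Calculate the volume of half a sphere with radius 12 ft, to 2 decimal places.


Shape: hemisphere (half of a sphere)
Radius r = 12 ft
Formula: V = (1/2) * (4/3) * pi * r^3 = (2/3) * pi * r^3
r^3 = 1728
(2/3) * 1728 = 1152
V = 1152 * pi
V = 3619.11
3619.11 ft^3


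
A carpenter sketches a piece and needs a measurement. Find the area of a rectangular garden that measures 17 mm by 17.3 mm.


Shape: rectangle
Length l = 17 mm, Width w = 17.3 mm
Formula: A = l * w
A = 17 * 17.3
A = 294.1
294.1 mm^2


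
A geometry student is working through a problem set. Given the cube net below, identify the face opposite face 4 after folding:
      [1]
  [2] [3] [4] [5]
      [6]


Net: cross layout. Take square 3 as the base (bottom).
Fold the four squares in the horizontal row up around 3: 2 -> left, 4 -> right, 5 wraps to the top.
Fold 1 and 6 up from 3: 1 -> back, 6 -> front.
Opposite pairs are therefore: (1, 6), (2, 4), (3, 5).
Face 4 is opposite face 2.
face 2


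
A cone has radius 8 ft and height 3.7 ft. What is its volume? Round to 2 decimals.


Shape: cone
Radius r = 8 ft, Height h = 3.7 ft
Formula: V = (1/3) * pi * r^2 * h
r^2 = 64
pi * r^2 * h = pi * 64 * 3.7 = 236.8 * pi
V = 236.8 * pi / 3
V = 247.98
247.98 ft^3


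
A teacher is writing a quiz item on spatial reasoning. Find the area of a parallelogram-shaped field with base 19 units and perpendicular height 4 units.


Shape: parallelogram
Base b = 19 units, Height h = 4 units
Formula: A = b * h
A = 19 * 4
A = 76
76 units^2


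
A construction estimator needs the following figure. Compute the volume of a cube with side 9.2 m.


Shape: cube
Side s = 9.2 m
Formula: V = s^3
V = 9.2 * 9.2 * 9.2
V = 84.64 * 9.2
V = 778.688
778.688 m^3


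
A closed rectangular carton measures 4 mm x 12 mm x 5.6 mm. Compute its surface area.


Shape: rectangular prism
l = 4 mm, w = 12 mm, h = 5.6 mm
Formula: SA = 2(lw + lh + wh)
lw = 48, lh = 22.4, wh = 67.2
lw + lh + wh = 137.6
SA = 2 * 137.6
SA = 275.2
275.2 mm^2


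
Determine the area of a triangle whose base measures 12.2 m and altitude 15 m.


Shape: triangle
Base b = 12.2 m, Height h = 15 m
Formula: A = (1/2) * b * h
A = 0.5 * 12.2 * 15
A = 0.5 * 183
A = 91.5
91.5 m^2


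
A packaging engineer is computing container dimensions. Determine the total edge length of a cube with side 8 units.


Shape: cube
Side s = 8 units
A cube has 12 edges, all equal.
Formula: total edge length = 12 * s
Total = 12 * 8
Total = 96
96 units


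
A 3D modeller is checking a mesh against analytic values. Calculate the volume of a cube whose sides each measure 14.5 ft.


Shape: cube
Side s = 14.5 ft
Formula: V = s^3
V = 14.5 * 14.5 * 14.5
V = 210.25 * 14.5
V = 3048.625
3048.625 ft^3


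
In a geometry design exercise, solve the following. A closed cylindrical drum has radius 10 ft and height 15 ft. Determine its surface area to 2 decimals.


Shape: closed cylinder
Radius r = 10 ft, Height h = 15 ft
Formula: SA = 2*pi*r^2 + 2*pi*r*h = 2*pi*r*(r + h)
r + h = 25
2 * r * (r + h) = 2 * 10 * 25 = 500
SA = 500 * pi
SA = 1570.8
1570.8 ft^2


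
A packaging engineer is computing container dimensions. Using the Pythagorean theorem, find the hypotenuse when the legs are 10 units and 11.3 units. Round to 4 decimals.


Shape: right triangle
Legs a = 10 units, b = 11.3 units
Formula: c = sqrt(a^2 + b^2)
a^2 = 100, b^2 = 127.69
a^2 + b^2 = 227.69
c = sqrt(227.69)
c = 15.0894
15.0894 units


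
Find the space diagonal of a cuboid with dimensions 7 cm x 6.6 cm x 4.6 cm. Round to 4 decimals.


Shape: rectangular box (space diagonal)
l = 7 cm, w = 6.6 cm, h = 4.6 cm
Visualize: the diagonal of the base, then a right triangle with that diagonal and the height.
Formula: d = sqrt(l^2 + w^2 + h^2)
l^2 + w^2 + h^2 = 49 + 43.56 + 21.16 = 113.72
d = sqrt(113.72)
d = 10.664
10.664 cm


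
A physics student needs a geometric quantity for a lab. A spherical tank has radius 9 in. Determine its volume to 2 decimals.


Shape: sphere
Radius r = 9 in
Formula: V = (4/3) * pi * r^3
r^3 = 729
(4/3) * 729 = 972
V = 972 * pi
V = 3053.63
3053.63 in^3


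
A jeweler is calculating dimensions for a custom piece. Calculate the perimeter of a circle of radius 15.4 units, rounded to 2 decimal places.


Shape: circle
Radius r = 15.4 units
Formula: C = 2 * pi * r
C = 2 * pi * 15.4
C = 30.8 * pi
C = 96.76
96.76 units


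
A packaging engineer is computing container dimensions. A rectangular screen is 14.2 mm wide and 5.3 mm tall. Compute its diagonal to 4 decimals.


Shape: rectangle (diagonal via Pythagoras)
Sides: 14.2 mm and 5.3 mm
Formula: d = sqrt(l^2 + w^2)
l^2 = 201.64, w^2 = 28.09
l^2 + w^2 = 229.73
d = sqrt(229.73)
d = 15.1568
15.1568 mm


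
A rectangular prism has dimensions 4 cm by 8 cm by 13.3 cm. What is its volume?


Shape: rectangular prism
l = 4 cm, w = 8 cm, h = 13.3 cm
Formula: V = l * w * h
V = 4 * 8 * 13.3
V = 32 * 13.3
V = 425.6
425.6 cm^3


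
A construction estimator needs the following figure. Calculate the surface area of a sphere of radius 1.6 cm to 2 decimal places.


Shape: sphere
Radius r = 1.6 cm
Formula: SA = 4 * pi * r^2
r^2 = 2.56
SA = 4 * pi * 2.56
SA = 10.24 * pi
SA = 32.17
32.17 cm^2


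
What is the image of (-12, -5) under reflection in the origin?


Transformation: reflection
Original point: (-12, -5)
Rule for reflection through the origin: (x, y) -> (-x, -y)
Apply: (-12, -5) -> (12, 5)
(12, 5)


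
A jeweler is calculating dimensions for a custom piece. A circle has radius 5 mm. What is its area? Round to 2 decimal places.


Shape: circle
Radius r = 5 mm
Formula: A = pi * r^2
r^2 = 5^2 = 25
A = pi * 25
A = 78.54
78.54 mm^2


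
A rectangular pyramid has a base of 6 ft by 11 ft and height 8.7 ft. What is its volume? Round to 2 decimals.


Shape: rectangular pyramid
Base: 6 ft x 11 ft, Height h = 8.7 ft
Formula: V = (1/3) * base_area * h
base_area = 6 * 11 = 66
base_area * h = 66 * 8.7 = 574.2
V = 574.2 / 3
V = 191.4
191.4 ft^3


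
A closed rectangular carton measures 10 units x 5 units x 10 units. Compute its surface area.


Shape: rectangular prism
l = 10 units, w = 5 units, h = 10 units
Formula: SA = 2(lw + lh + wh)
lw = 50, lh = 100, wh = 50
lw + lh + wh = 200
SA = 2 * 200
SA = 400
400 units^2


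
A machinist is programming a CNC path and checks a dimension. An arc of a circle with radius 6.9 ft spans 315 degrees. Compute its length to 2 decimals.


Shape: circular arc
Radius r = 6.9 ft, Angle = 315 degrees
Formula: L = (angle/360) * 2 * pi * r
2 * pi * r = 13.8 * pi
L = (315/360) * 13.8 * pi
L = 12.075 * pi
L = 37.93
37.93 ft


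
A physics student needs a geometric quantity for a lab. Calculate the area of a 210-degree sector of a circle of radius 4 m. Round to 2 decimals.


Shape: circular sector
Radius r = 4 m, Angle = 210 degrees
Formula: A = (angle/360) * pi * r^2
r^2 = 16
Fraction of circle = 210/360
A = (210/360) * pi * 16
A = 9.333333 * pi
A = 29.32
29.32 m^2


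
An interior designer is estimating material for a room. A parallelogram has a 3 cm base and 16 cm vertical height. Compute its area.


Shape: parallelogram
Base b = 3 cm, Height h = 16 cm
Formula: A = b * h
A = 3 * 16
A = 48
48 cm^2


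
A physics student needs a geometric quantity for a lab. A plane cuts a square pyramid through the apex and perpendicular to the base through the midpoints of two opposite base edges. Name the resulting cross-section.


Solid: square pyramid
Cutting plane: through the apex and perpendicular to the base through the midpoints of two opposite base edges
Visualize the intersection of the plane with the solid's surface.
The boundary of the cut region is a isosceles triangle.
isosceles triangle


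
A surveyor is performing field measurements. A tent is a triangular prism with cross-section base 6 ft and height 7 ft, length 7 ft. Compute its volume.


Shape: triangular prism
Triangle base = 6 ft, triangle height = 7 ft, prism length L = 7 ft
Formula: V = (1/2 * b * h_tri) * L
Cross-section area = 0.5 * 6 * 7 = 21
V = 21 * 7
V = 147
147 ft^3


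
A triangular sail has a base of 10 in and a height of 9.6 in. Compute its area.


Shape: triangle
Base b = 10 in, Height h = 9.6 in
Formula: A = (1/2) * b * h
A = 0.5 * 10 * 9.6
A = 0.5 * 96
A = 48
48 in^2


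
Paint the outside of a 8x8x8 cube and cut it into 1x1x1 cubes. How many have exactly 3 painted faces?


Large cube: 8 x 8 x 8, cut into unit cubes.
Cubes with 3 painted faces are at the corners. A cube always has 8 corners.
Count = 8
8 unit cubes


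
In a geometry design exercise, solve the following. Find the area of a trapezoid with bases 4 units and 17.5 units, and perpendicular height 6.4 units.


Shape: trapezoid
Parallel sides a = 4 units, b = 17.5 units; Height h = 6.4 units
Formula: A = (a + b) * h / 2
a + b = 4 + 17.5 = 21.5
A = 21.5 * 6.4 / 2
A = 137.6 / 2
A = 68.8
68.8 units^2


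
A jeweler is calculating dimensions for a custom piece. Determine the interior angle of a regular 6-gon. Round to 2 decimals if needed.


Shape: regular hexagon (6 sides)
Formula: interior angle = (n - 2) * 180 / n
(n - 2) = 4
(n - 2) * 180 = 720
angle = 720 / 6
angle = 120
120 degrees


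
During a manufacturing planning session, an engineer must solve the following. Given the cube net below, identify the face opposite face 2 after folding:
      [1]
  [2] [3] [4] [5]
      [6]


Net: cross layout. Take square 3 as the base (bottom).
Fold the four squares in the horizontal row up around 3: 2 -> left, 4 -> right, 5 wraps to the top.
Fold 1 and 6 up from 3: 1 -> back, 6 -> front.
Opposite pairs are therefore: (1, 6), (2, 4), (3, 5).
Face 2 is opposite face 4.
face 4


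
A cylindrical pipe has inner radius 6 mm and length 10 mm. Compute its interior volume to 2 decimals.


Shape: cylinder
Radius r = 6 mm, Height h = 10 mm
Formula: V = pi * r^2 * h
r^2 = 36
V = pi * 36 * 10
V = 360 * pi
V = 1130.97
1130.97 mm^3


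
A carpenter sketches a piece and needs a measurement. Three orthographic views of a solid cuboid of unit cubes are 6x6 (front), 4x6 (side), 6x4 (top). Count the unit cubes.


Orthographic views of a solid rectangular block:
Front view 6 x 6 -> length = 6, height = 6
Side view 4 x 6 -> width = 4, height = 6 (consistent)
Top view 6 x 4 -> confirms length = 6, width = 4
The block is 6 x 4 x 6.
Total unit cubes = 6 * 4 * 6 = 144
144 unit cubes


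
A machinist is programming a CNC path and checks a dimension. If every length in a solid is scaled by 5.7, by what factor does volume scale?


Linear scale factor k = 5.7
Rule: under a linear scaling by k, volumes scale by k^3.
k^3 = 5.7 * 5.7 * 5.7
k^3 = 32.49 * 5.7
k^3 = 185.193
Volume scales by a factor of 185.193.
185.193 (dimensionless)


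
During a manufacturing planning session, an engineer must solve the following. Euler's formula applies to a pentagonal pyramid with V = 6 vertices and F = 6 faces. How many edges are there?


Polyhedron: pentagonal pyramid
Euler's formula for convex polyhedra: V - E + F = 2
Given: V = 6 vertices and F = 6 faces
Solve for E:
E = V + F - 2 = 6 + 6 - 2 = 10
10 edges


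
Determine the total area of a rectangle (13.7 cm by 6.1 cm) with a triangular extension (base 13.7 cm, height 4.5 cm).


Composite shape: rectangle + triangle
Rectangle area = 13.7 * 6.1 = 83.57
Triangle area = 0.5 * 13.7 * 4.5 = 30.825
Total = 83.57 + 30.825
Total = 114.395
114.395 cm^2


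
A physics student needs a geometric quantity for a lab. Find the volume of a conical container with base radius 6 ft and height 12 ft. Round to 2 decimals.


Shape: cone
Radius r = 6 ft, Height h = 12 ft
Formula: V = (1/3) * pi * r^2 * h
r^2 = 36
pi * r^2 * h = pi * 36 * 12 = 432 * pi
V = 432 * pi / 3
V = 452.39
452.39 ft^3


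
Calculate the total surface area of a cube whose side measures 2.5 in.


Shape: cube
Side s = 2.5 in
A cube has 6 square faces.
Formula: SA = 6 * s^2
s^2 = 6.25
SA = 6 * 6.25
SA = 37.5
37.5 in^2


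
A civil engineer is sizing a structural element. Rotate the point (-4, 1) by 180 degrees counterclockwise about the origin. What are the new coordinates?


Transformation: rotation about the origin
Original point: (-4, 1)
Rule for 180 deg: (x, y) -> (-x, -y)
Apply: (-4, 1) -> (4, -1)
(4, -1)


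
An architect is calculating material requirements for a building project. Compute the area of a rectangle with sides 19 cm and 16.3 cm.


Shape: rectangle
Length l = 19 cm, Width w = 16.3 cm
Formula: A = l * w
A = 19 * 16.3
A = 309.7
309.7 cm^2


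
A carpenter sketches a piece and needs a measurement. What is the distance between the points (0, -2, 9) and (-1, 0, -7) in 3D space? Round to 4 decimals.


3D distance between two points
P1 = (0, -2, 9), P2 = (-1, 0, -7)
Formula: d = sqrt((x2-x1)^2 + (y2-y1)^2 + (z2-z1)^2)
dx = -1 - 0 = -1
dy = 0 - -2 = 2
dz = -7 - 9 = -16
dx^2 + dy^2 + dz^2 = 1 + 4 + 256 = 261
d = sqrt(261)
d = 16.1555
16.1555 units


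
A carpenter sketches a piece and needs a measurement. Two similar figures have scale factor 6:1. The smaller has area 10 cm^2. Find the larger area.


Linear scale factor k = 6
Original area = 10 cm^2
Rule: under a linear scaling by k, areas scale by k^2.
k^2 = 6^2 = 36
New area = 10 * 36
New area = 360
360 cm^2


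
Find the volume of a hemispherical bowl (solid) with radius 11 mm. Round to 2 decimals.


Shape: hemisphere (half of a sphere)
Radius r = 11 mm
Formula: V = (1/2) * (4/3) * pi * r^3 = (2/3) * pi * r^3
r^3 = 1331
(2/3) * 1331 = 887.333333
V = 887.333333 * pi
V = 2787.64
2787.64 mm^3


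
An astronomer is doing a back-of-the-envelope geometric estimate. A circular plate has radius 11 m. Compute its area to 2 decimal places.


Shape: circle
Radius r = 11 m
Formula: A = pi * r^2
r^2 = 11^2 = 121
A = pi * 121
A = 380.13
380.13 m^2


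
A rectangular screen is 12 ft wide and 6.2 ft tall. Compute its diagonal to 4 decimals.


Shape: rectangle (diagonal via Pythagoras)
Sides: 12 ft and 6.2 ft
Formula: d = sqrt(l^2 + w^2)
l^2 = 144, w^2 = 38.44
l^2 + w^2 = 182.44
d = sqrt(182.44)
d = 13.507
13.507 ft


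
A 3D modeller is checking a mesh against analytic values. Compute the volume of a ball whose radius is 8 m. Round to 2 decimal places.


Shape: sphere
Radius r = 8 m
Formula: V = (4/3) * pi * r^3
r^3 = 512
(4/3) * 512 = 682.666667
V = 682.666667 * pi
V = 2144.66
2144.66 m^3


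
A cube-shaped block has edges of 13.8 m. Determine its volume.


Shape: cube
Side s = 13.8 m
Formula: V = s^3
V = 13.8 * 13.8 * 13.8
V = 190.44 * 13.8
V = 2628.072
2628.072 m^3


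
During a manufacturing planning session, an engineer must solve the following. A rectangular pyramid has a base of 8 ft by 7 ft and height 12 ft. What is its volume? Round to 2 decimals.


Shape: rectangular pyramid
Base: 8 ft x 7 ft, Height h = 12 ft
Formula: V = (1/3) * base_area * h
base_area = 8 * 7 = 56
base_area * h = 56 * 12 = 672
V = 672 / 3
V = 224
224 ft^3


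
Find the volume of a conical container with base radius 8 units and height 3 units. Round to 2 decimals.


Shape: cone
Radius r = 8 units, Height h = 3 units
Formula: V = (1/3) * pi * r^2 * h
r^2 = 64
pi * r^2 * h = pi * 64 * 3 = 192 * pi
V = 192 * pi / 3
V = 201.06
201.06 units^3


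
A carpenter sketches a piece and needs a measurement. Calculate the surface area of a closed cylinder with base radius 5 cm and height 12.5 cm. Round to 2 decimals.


Shape: closed cylinder
Radius r = 5 cm, Height h = 12.5 cm
Formula: SA = 2*pi*r^2 + 2*pi*r*h = 2*pi*r*(r + h)
r + h = 17.5
2 * r * (r + h) = 2 * 5 * 17.5 = 175
SA = 175 * pi
SA = 549.78
549.78 cm^2


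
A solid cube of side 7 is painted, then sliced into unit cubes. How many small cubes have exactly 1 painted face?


Large cube: 7 x 7 x 7, cut into unit cubes.
n = 7, so n - 2 = 5
Cubes with 1 painted face lie in the interior of each face.
A cube has 6 faces; each contributes (n - 2)^2 = 25 such cubes.
Count = 6 * 25 = 150
150 unit cubes


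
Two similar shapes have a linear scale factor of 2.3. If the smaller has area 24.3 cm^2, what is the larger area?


Linear scale factor k = 2.3
Original area = 24.3 cm^2
Rule: under a linear scaling by k, areas scale by k^2.
k^2 = 2.3^2 = 5.29
New area = 24.3 * 5.29
New area = 128.547
128.547 cm^2


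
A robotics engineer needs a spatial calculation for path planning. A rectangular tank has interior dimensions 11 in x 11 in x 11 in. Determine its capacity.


Shape: rectangular prism
l = 11 in, w = 11 in, h = 11 in
Formula: V = l * w * h
V = 11 * 11 * 11
V = 121 * 11
V = 1331
1331 in^3
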